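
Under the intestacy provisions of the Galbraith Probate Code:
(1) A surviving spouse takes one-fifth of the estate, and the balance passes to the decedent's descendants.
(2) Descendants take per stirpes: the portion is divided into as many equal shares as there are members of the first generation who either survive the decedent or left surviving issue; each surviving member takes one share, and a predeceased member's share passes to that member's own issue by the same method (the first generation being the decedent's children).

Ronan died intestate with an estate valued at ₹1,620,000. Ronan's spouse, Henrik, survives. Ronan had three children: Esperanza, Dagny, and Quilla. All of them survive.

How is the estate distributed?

Henrik takes one-fifth of ₹1,620,000 = ₹324,000. The remaining ₹1,296,000 passes to the descendants.
The descendants' portion (₹1,296,000) is divided into 3 shares of ₹432,000: Esperanza, Dagny, and Quilla each take ₹432,000.

Henrik: ₹324,000; Esperanza: ₹432,000; Dagny: ₹432,000; Quilla: ₹432,000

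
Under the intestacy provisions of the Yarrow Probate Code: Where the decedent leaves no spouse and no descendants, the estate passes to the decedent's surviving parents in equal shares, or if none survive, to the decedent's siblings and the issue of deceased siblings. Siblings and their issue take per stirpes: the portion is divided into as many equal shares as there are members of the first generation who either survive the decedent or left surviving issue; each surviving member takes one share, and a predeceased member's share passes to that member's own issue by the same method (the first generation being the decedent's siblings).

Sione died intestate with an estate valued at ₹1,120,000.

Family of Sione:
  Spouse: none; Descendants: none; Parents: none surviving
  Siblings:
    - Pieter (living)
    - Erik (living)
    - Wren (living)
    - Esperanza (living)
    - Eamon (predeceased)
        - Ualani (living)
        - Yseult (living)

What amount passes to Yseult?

Yseult receives ₹112,000.

The entire ₹1,120,000 passes to the siblings and their issue.
That amount (₹1,120,000) is divided into 5 shares of ₹224,000: Pieter, Erik, Wren, and Esperanza each take ₹224,000; Eamon's ₹224,000 share passes to Eamon's issue.
Eamon's share (₹224,000) is divided into 2 shares of ₹112,000: Ualani and Yseult each take ₹112,000.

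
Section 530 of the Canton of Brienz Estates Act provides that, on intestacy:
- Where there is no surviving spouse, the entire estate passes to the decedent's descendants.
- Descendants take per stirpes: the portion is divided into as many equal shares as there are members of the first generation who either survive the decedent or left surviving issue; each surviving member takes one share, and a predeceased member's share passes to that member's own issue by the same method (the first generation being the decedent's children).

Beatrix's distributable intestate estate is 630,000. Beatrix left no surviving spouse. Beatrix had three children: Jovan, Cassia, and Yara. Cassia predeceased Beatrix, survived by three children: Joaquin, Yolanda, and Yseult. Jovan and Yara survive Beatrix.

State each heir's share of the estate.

The entire 630,000 passes to the descendants.
That amount (630,000) is divided into 3 shares of 210,000: Jovan and Yara each take 210,000; Cassia's 210,000 share passes to Cassia's issue.
Cassia's share (210,000) is divided into 3 shares of 70,000: Joaquin, Yolanda, and Yseult each take 70,000.

Jovan: 210,000; Joaquin: 70,000; Yolanda: 70,000; Yseult: 70,000; Yara: 210,000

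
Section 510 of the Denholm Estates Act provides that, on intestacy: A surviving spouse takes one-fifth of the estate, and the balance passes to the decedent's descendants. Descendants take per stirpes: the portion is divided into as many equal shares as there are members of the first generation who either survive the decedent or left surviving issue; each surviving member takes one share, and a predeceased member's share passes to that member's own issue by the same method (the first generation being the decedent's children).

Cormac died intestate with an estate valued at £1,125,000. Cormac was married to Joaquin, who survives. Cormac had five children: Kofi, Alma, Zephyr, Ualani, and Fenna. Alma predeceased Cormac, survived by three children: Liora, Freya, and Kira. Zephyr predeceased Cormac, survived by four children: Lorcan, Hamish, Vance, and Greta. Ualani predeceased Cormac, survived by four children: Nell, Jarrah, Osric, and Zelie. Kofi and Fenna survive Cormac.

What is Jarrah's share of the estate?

Joaquin takes one-fifth of £1,125,000 = £225,000. The remaining £900,000 passes to the descendants.
The descendants' portion (£900,000) is divided into 5 shares of £180,000: Kofi and Fenna each take £180,000; Alma's £180,000 share passes to Alma's issue; Zephyr's £180,000 share passes to Zephyr's issue; Ualani's £180,000 share passes to Ualani's issue.
Alma's share (£180,000) is divided into 3 shares of £60,000: Liora, Freya, and Kira each take £60,000.
Zephyr's share (£180,000) is divided into 4 shares of £45,000: Lorcan, Hamish, Vance, and Greta each take £45,000.
Ualani's share (£180,000) is divided into 4 shares of £45,000: Nell, Jarrah, Osric, and Zelie each take £45,000.

Jarrah receives £45,000.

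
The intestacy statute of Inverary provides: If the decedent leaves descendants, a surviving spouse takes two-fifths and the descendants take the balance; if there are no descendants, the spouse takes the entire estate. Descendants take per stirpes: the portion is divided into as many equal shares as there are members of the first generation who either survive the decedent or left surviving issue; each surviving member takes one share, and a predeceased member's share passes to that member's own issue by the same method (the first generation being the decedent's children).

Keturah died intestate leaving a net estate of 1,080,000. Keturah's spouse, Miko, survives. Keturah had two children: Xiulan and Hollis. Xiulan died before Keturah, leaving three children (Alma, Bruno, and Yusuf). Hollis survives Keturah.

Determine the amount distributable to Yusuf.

Yusuf receives 108,000.

Miko takes two-fifths of 1,080,000 = 432,000. The remaining 648,000 passes to the descendants.
The descendants' portion (648,000) is divided into 2 shares of 324,000: Hollis takes 324,000; Xiulan's 324,000 share passes to Xiulan's issue.
Xiulan's share (324,000) is divided into 3 shares of 108,000: Alma, Bruno, and Yusuf each take 108,000.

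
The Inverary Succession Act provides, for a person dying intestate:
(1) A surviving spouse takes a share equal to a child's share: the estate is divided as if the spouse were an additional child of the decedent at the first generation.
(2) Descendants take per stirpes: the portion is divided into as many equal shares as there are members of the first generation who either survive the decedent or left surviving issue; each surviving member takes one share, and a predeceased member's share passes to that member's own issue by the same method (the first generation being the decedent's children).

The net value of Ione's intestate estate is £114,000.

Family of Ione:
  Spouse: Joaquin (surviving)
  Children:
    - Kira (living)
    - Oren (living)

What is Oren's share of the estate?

Oren receives £38,000.

The spouse counts as an additional share at the children's level, so there are 3 primary shares of £38,000. Joaquin takes one such share (£38,000).
The children's combined portion (£76,000) is divided into 2 shares of £38,000: Kira and Oren each take £38,000.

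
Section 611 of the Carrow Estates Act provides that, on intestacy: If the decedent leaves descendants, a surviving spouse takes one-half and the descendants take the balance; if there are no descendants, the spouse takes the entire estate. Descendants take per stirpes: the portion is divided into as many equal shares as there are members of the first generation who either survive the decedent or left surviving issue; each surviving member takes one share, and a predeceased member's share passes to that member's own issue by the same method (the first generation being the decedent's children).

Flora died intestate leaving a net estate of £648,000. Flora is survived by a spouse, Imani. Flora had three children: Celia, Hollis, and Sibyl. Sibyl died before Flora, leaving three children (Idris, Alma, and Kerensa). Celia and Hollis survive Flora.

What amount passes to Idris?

Imani takes one-half of £648,000 = £324,000. The remaining £324,000 passes to the descendants.
The descendants' portion (£324,000) is divided into 3 shares of £108,000: Celia and Hollis each take £108,000; Sibyl's £108,000 share passes to Sibyl's issue.
Sibyl's share (£108,000) is divided into 3 shares of £36,000: Idris, Alma, and Kerensa each take £36,000.

Idris receives £36,000.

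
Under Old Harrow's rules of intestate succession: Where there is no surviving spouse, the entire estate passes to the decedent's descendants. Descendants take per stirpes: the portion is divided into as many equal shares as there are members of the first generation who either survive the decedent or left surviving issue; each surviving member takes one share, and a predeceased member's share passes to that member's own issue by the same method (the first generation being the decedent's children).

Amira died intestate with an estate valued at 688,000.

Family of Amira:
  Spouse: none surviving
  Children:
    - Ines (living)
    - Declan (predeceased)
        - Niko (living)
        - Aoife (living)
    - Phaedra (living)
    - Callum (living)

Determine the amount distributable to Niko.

The entire 688,000 passes to the descendants.
That amount (688,000) is divided into 4 shares of 172,000: Ines, Phaedra, and Callum each take 172,000; Declan's 172,000 share passes to Declan's issue.
Declan's share (172,000) is divided into 2 shares of 86,000: Niko and Aoife each take 86,000.

Niko receives 86,000.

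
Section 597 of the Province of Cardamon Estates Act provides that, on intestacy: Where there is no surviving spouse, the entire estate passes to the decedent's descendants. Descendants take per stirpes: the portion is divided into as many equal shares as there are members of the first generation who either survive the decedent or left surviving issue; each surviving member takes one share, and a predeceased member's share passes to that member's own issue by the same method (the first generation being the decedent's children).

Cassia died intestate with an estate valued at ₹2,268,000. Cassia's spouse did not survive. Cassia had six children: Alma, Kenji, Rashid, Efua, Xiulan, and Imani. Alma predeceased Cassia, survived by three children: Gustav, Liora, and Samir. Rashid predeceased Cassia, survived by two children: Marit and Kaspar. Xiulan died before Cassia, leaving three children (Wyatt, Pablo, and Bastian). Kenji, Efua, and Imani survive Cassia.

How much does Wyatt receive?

Wyatt receives ₹126,000.

The entire ₹2,268,000 passes to the descendants.
That amount (₹2,268,000) is divided into 6 shares of ₹378,000: Kenji, Efua, and Imani each take ₹378,000; Alma's ₹378,000 share passes to Alma's issue; Rashid's ₹378,000 share passes to Rashid's issue; Xiulan's ₹378,000 share passes to Xiulan's issue.
Alma's share (₹378,000) is divided into 3 shares of ₹126,000: Gustav, Liora, and Samir each take ₹126,000.
Rashid's share (₹378,000) is divided into 2 shares of ₹189,000: Marit and Kaspar each take ₹189,000.
Xiulan's share (₹378,000) is divided into 3 shares of ₹126,000: Wyatt, Pablo, and Bastian each take ₹126,000.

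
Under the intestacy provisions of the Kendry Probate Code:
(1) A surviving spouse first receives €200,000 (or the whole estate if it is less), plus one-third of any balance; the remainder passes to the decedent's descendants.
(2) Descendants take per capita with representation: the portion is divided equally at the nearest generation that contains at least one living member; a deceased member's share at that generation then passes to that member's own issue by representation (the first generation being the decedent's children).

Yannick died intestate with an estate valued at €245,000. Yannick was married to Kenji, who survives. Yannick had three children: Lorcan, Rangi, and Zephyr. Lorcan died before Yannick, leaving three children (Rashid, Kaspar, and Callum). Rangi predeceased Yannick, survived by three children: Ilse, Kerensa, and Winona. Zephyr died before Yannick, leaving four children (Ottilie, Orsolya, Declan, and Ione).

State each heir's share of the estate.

Kenji: €215,000; Rashid: €3,000; Kaspar: €3,000; Callum: €3,000; Ilse: €3,000; Kerensa: €3,000; Winona: €3,000; Ottilie: €3,000; Orsolya: €3,000; Declan: €3,000; Ione: €3,000

Kenji first takes €200,000, leaving a balance of €45,000. Kenji then takes one-third of the balance (€15,000), for a total of €215,000. The remaining €30,000 passes to the descendants.
No child survives, so the initial division is made at the grandchildren's generation.
The descendants' portion (€30,000) is divided into 10 shares of €3,000: Rashid, Kaspar, Callum, Ilse, Kerensa, Winona, Ottilie, Orsolya, Declan, and Ione each take €3,000.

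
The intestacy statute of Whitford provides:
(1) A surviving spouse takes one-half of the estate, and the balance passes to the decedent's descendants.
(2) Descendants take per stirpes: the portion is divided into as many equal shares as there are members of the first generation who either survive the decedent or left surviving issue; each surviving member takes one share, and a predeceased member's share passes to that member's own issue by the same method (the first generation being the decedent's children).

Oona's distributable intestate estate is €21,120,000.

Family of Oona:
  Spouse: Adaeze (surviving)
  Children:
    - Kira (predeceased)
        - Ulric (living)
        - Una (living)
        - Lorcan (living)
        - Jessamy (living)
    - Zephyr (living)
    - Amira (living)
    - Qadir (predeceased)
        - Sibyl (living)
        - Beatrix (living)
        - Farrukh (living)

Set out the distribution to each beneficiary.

Adaeze: €10,560,000; Ulric: €660,000; Una: €660,000; Lorcan: €660,000; Jessamy: €660,000; Zephyr: €2,640,000; Amira: €2,640,000; Sibyl: €880,000; Beatrix: €880,000; Farrukh: €880,000

Adaeze takes one-half of €21,120,000 = €10,560,000. The remaining €10,560,000 passes to the descendants.
The descendants' portion (€10,560,000) is divided into 4 shares of €2,640,000: Zephyr and Amira each take €2,640,000; Kira's €2,640,000 share passes to Kira's issue; Qadir's €2,640,000 share passes to Qadir's issue.
Kira's share (€2,640,000) is divided into 4 shares of €660,000: Ulric, Una, Lorcan, and Jessamy each take €660,000.
Qadir's share (€2,640,000) is divided into 3 shares of €880,000: Sibyl, Beatrix, and Farrukh each take €880,000.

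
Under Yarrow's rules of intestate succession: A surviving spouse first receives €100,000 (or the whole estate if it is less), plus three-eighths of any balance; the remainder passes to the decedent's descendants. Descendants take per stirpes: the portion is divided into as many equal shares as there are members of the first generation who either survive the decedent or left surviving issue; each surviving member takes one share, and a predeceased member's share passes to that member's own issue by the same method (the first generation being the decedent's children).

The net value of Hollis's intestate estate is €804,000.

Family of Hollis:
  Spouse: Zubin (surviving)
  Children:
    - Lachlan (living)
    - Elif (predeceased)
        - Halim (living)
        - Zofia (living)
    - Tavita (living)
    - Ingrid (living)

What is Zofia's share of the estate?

Zubin first takes €100,000, leaving a balance of €704,000. Zubin then takes three-eighths of the balance (€264,000), for a total of €364,000. The remaining €440,000 passes to the descendants.
The descendants' portion (€440,000) is divided into 4 shares of €110,000: Lachlan, Tavita, and Ingrid each take €110,000; Elif's €110,000 share passes to Elif's issue.
Elif's share (€110,000) is divided into 2 shares of €55,000: Halim and Zofia each take €55,000.

Zofia receives €55,000.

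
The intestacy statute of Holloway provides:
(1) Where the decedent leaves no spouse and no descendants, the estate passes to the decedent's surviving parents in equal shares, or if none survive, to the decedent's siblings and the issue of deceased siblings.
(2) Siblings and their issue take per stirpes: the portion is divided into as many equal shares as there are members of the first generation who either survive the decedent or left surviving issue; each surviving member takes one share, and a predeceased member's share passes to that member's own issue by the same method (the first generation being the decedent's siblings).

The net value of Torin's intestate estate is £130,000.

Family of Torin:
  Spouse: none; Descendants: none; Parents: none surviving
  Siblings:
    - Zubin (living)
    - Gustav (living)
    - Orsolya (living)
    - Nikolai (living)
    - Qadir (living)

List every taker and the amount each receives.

The entire £130,000 passes to the siblings and their issue.
That amount (£130,000) is divided into 5 shares of £26,000: Zubin, Gustav, Orsolya, Nikolai, and Qadir each take £26,000.

Zubin: £26,000; Gustav: £26,000; Orsolya: £26,000; Nikolai: £26,000; Qadir: £26,000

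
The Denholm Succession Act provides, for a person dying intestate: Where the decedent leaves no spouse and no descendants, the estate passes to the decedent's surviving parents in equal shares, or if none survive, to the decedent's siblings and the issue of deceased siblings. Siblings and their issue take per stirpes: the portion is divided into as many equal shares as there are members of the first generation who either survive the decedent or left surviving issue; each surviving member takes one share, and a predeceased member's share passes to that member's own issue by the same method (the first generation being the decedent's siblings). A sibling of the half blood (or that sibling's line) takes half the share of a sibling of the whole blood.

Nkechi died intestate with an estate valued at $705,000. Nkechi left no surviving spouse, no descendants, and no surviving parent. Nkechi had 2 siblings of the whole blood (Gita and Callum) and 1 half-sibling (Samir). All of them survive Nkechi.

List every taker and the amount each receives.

Samir: $141,000; Gita: $282,000; Callum: $282,000

The entire $705,000 passes to the siblings and their issue.
Counting each half-blood sibling's line as half a unit, there are 5/2 units in $705,000, so one unit is $282,000. Whole-blood lines (Gita and Callum) take $282,000 each; half-blood lines (Samir) take $141,000 each.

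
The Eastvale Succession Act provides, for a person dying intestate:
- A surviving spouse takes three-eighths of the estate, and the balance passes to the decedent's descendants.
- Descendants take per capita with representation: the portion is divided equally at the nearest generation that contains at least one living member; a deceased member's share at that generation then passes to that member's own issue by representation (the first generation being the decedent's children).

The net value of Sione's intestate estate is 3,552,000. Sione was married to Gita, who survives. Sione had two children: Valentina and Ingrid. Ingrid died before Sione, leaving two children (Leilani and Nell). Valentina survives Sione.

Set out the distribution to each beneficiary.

Gita: 1,332,000; Valentina: 1,110,000; Leilani: 555,000; Nell: 555,000

Gita takes three-eighths of 3,552,000 = 1,332,000. The remaining 2,220,000 passes to the descendants.
The descendants' portion (2,220,000) is divided into 2 shares of 1,110,000: Valentina takes 1,110,000; Ingrid's 1,110,000 share passes to Ingrid's issue.
Ingrid's share (1,110,000) is divided into 2 shares of 555,000: Leilani and Nell each take 555,000.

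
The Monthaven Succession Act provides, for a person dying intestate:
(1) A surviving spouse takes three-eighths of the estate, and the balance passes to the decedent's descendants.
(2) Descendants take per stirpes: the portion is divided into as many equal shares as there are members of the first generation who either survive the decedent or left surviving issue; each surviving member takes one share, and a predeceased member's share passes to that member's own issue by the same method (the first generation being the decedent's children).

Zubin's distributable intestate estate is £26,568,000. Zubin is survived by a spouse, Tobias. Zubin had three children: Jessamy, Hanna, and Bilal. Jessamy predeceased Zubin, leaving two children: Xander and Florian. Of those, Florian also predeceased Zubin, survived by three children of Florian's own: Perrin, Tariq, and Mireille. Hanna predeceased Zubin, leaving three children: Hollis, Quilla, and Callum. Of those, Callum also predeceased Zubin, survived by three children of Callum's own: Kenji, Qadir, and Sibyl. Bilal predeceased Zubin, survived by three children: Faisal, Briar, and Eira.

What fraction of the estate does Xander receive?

Xander receives 5/48 of the estate.

Tobias takes three-eighths of £26,568,000 = £9,963,000. The remaining £16,605,000 passes to the descendants.
The descendants' portion (£16,605,000) is divided into 3 shares of £5,535,000: Jessamy's £5,535,000 share passes to Jessamy's issue; Hanna's £5,535,000 share passes to Hanna's issue; Bilal's £5,535,000 share passes to Bilal's issue.
Jessamy's share (£5,535,000) is divided into 2 shares of £2,767,500: Xander takes £2,767,500; Florian's £2,767,500 share passes to Florian's issue.
Florian's share (£2,767,500) is divided into 3 shares of £922,500: Perrin, Tariq, and Mireille each take £922,500.
Hanna's share (£5,535,000) is divided into 3 shares of £1,845,000: Hollis and Quilla each take £1,845,000; Callum's £1,845,000 share passes to Callum's issue.
Callum's share (£1,845,000) is divided into 3 shares of £615,000: Kenji, Qadir, and Sibyl each take £615,000.
Bilal's share (£5,535,000) is divided into 3 shares of £1,845,000: Faisal, Briar, and Eira each take £1,845,000.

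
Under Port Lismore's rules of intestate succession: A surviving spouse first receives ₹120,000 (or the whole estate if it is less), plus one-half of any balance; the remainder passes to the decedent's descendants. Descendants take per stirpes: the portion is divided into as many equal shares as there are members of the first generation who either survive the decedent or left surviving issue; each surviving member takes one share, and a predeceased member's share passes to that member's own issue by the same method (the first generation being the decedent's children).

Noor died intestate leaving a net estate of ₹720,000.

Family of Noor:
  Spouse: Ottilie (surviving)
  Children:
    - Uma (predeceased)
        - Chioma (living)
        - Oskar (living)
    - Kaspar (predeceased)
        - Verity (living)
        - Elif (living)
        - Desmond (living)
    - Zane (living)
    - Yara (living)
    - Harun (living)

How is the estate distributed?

Ottilie: ₹420,000; Chioma: ₹30,000; Oskar: ₹30,000; Verity: ₹20,000; Elif: ₹20,000; Desmond: ₹20,000; Zane: ₹60,000; Yara: ₹60,000; Harun: ₹60,000

Ottilie first takes ₹120,000, leaving a balance of ₹600,000. Ottilie then takes one-half of the balance (₹300,000), for a total of ₹420,000. The remaining ₹300,000 passes to the descendants.
The descendants' portion (₹300,000) is divided into 5 shares of ₹60,000: Zane, Yara, and Harun each take ₹60,000; Uma's ₹60,000 share passes to Uma's issue; Kaspar's ₹60,000 share passes to Kaspar's issue.
Uma's share (₹60,000) is divided into 2 shares of ₹30,000: Chioma and Oskar each take ₹30,000.
Kaspar's share (₹60,000) is divided into 3 shares of ₹20,000: Verity, Elif, and Desmond each take ₹20,000.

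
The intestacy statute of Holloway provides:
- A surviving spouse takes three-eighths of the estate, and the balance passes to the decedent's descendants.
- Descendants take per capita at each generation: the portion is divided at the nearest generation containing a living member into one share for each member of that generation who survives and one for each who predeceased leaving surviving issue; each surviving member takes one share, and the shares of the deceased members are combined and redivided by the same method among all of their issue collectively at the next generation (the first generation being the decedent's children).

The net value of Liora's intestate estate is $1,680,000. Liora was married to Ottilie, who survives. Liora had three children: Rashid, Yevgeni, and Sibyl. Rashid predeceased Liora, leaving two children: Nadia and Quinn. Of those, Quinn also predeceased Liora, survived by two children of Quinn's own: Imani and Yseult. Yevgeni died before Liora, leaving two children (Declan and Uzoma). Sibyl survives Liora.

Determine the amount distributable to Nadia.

Ottilie takes three-eighths of $1,680,000 = $630,000. The remaining $1,050,000 passes to the descendants.
The descendants' portion ($1,050,000) is divided at the children's generation into 3 shares of $350,000. Sibyl takes $350,000. The 2 shares of the deceased (Rashid and Yevgeni) are combined into a pool of $700,000.
That pool ($700,000) is divided at the grandchildren's generation into 4 shares of $175,000. Nadia, Declan, and Uzoma each take $175,000. The remaining share for the deceased Quinn ($175,000) is carried to the next generation.
That pool ($175,000) is divided at the great-grandchildren's generation equally among Imani and Yseult: $87,500 each.

Nadia receives $175,000.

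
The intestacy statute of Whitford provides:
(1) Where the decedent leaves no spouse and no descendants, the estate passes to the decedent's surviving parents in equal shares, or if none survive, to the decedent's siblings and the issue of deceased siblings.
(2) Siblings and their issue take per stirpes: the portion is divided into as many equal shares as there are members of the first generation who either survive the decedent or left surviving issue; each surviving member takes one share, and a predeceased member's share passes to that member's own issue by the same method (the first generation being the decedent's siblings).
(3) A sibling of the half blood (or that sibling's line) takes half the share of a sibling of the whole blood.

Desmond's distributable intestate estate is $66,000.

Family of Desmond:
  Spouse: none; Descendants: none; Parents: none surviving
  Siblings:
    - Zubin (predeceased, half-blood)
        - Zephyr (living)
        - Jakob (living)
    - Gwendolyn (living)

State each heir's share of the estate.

The entire $66,000 passes to the siblings and their issue.
Counting each half-blood sibling's line as half a unit, there are 3/2 units in $66,000, so one unit is $44,000. Whole-blood lines (Gwendolyn) take $44,000 each; half-blood lines (Zubin) take $22,000 each.
Zubin's share ($22,000) is divided into 2 shares of $11,000: Zephyr and Jakob each take $11,000.

Zephyr: $11,000; Jakob: $11,000; Gwendolyn: $44,000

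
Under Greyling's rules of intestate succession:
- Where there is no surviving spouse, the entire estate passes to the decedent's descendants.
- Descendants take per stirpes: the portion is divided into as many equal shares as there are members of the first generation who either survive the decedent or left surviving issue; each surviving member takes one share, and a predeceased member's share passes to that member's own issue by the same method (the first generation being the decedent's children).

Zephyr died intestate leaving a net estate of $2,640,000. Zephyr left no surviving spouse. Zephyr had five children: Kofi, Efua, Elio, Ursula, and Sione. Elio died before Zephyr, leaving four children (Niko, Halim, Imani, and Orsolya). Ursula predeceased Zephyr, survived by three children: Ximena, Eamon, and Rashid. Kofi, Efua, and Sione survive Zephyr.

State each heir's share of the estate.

The entire $2,640,000 passes to the descendants.
That amount ($2,640,000) is divided into 5 shares of $528,000: Kofi, Efua, and Sione each take $528,000; Elio's $528,000 share passes to Elio's issue; Ursula's $528,000 share passes to Ursula's issue.
Elio's share ($528,000) is divided into 4 shares of $132,000: Niko, Halim, Imani, and Orsolya each take $132,000.
Ursula's share ($528,000) is divided into 3 shares of $176,000: Ximena, Eamon, and Rashid each take $176,000.

Kofi: $528,000; Efua: $528,000; Niko: $132,000; Halim: $132,000; Imani: $132,000; Orsolya: $132,000; Ximena: $176,000; Eamon: $176,000; Rashid: $176,000; Sione: $528,000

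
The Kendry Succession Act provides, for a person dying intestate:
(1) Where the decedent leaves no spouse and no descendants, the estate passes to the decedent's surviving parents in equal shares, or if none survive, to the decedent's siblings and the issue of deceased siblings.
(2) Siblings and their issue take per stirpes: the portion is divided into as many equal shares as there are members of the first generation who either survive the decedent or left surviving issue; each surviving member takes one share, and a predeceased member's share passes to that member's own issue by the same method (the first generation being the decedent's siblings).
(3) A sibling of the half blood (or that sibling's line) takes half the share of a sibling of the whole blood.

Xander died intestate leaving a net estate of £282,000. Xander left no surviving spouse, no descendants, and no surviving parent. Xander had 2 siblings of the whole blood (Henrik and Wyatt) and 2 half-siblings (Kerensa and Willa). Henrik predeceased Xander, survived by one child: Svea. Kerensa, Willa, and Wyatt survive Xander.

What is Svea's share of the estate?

Svea receives £94,000.

The entire £282,000 passes to the siblings and their issue.
Counting each half-blood sibling's line as half a unit, there are 3 units in £282,000, so one unit is £94,000. Whole-blood lines (Henrik and Wyatt) take £94,000 each; half-blood lines (Kerensa and Willa) take £47,000 each.
Henrik's share (£94,000) passes entirely to Svea.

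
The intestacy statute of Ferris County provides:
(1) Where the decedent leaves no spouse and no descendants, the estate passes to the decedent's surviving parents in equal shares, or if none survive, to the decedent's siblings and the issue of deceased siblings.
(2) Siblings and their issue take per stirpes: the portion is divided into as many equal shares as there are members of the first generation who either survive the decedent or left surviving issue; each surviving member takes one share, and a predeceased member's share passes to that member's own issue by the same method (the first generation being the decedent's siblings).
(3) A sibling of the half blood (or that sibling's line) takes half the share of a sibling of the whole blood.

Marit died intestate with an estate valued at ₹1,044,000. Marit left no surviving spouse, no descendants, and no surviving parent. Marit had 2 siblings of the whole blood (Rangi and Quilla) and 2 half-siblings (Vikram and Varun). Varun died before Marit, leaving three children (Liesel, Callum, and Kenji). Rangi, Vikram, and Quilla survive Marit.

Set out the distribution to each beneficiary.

The entire ₹1,044,000 passes to the siblings and their issue.
Counting each half-blood sibling's line as half a unit, there are 3 units in ₹1,044,000, so one unit is ₹348,000. Whole-blood lines (Rangi and Quilla) take ₹348,000 each; half-blood lines (Vikram and Varun) take ₹174,000 each.
Varun's share (₹174,000) is divided into 3 shares of ₹58,000: Liesel, Callum, and Kenji each take ₹58,000.

Rangi: ₹348,000; Vikram: ₹174,000; Quilla: ₹348,000; Liesel: ₹58,000; Callum: ₹58,000; Kenji: ₹58,000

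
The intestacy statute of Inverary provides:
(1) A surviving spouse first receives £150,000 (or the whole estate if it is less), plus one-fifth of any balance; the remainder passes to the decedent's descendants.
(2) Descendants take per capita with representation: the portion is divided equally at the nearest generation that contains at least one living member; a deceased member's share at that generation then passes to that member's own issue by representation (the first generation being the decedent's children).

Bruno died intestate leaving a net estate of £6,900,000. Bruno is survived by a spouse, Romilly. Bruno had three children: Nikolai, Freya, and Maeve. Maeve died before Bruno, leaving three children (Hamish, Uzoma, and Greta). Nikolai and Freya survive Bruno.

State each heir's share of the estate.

Romilly first takes £150,000, leaving a balance of £6,750,000. Romilly then takes one-fifth of the balance (£1,350,000), for a total of £1,500,000. The remaining £5,400,000 passes to the descendants.
The descendants' portion (£5,400,000) is divided into 3 shares of £1,800,000: Nikolai and Freya each take £1,800,000; Maeve's £1,800,000 share passes to Maeve's issue.
Maeve's share (£1,800,000) is divided into 3 shares of £600,000: Hamish, Uzoma, and Greta each take £600,000.

Romilly: £1,500,000; Nikolai: £1,800,000; Freya: £1,800,000; Hamish: £600,000; Uzoma: £600,000; Greta: £600,000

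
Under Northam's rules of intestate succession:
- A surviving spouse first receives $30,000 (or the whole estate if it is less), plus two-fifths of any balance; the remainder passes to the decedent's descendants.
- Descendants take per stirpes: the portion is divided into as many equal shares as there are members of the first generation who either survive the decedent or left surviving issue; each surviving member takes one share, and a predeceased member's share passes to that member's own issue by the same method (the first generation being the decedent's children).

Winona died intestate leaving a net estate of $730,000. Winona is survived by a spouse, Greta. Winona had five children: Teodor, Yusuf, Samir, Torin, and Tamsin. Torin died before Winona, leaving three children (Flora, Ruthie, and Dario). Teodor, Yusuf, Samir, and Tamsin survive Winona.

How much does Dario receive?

Dario receives $28,000.

Greta first takes $30,000, leaving a balance of $700,000. Greta then takes two-fifths of the balance ($280,000), for a total of $310,000. The remaining $420,000 passes to the descendants.
The descendants' portion ($420,000) is divided into 5 shares of $84,000: Teodor, Yusuf, Samir, and Tamsin each take $84,000; Torin's $84,000 share passes to Torin's issue.
Torin's share ($84,000) is divided into 3 shares of $28,000: Flora, Ruthie, and Dario each take $28,000.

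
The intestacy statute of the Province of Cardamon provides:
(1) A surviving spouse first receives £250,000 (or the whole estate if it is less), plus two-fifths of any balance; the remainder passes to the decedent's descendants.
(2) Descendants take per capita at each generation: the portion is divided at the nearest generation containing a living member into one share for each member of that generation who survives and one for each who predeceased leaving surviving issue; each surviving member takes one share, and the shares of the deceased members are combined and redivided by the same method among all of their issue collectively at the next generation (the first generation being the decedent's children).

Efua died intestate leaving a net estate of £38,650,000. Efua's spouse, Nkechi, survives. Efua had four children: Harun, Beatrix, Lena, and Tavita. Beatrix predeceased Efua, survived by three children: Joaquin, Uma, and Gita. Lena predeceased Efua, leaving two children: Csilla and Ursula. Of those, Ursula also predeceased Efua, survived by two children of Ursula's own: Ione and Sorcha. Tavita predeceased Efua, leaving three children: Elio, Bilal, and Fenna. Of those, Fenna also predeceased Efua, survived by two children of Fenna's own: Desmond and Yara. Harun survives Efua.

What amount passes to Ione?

Ione receives £1,080,000.

Nkechi first takes £250,000, leaving a balance of £38,400,000. Nkechi then takes two-fifths of the balance (£15,360,000), for a total of £15,610,000. The remaining £23,040,000 passes to the descendants.
The descendants' portion (£23,040,000) is divided at the children's generation into 4 shares of £5,760,000. Harun takes £5,760,000. The 3 shares of the deceased (Beatrix, Lena, and Tavita) are combined into a pool of £17,280,000.
That pool (£17,280,000) is divided at the grandchildren's generation into 8 shares of £2,160,000. Joaquin, Uma, Gita, Csilla, Elio, and Bilal each take £2,160,000. The 2 shares of the deceased (Ursula and Fenna) are combined into a pool of £4,320,000.
That pool (£4,320,000) is divided at the great-grandchildren's generation equally among Ione, Sorcha, Desmond, and Yara: £1,080,000 each.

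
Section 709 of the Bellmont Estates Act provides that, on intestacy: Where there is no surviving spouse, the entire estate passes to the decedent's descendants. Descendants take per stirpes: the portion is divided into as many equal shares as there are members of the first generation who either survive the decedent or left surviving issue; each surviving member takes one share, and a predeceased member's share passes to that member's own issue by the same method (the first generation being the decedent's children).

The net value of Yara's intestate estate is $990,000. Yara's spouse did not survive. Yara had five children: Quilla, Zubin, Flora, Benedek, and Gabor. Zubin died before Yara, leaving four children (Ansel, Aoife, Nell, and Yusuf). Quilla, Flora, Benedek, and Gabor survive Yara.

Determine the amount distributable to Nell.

The entire $990,000 passes to the descendants.
That amount ($990,000) is divided into 5 shares of $198,000: Quilla, Flora, Benedek, and Gabor each take $198,000; Zubin's $198,000 share passes to Zubin's issue.
Zubin's share ($198,000) is divided into 4 shares of $49,500: Ansel, Aoife, Nell, and Yusuf each take $49,500.

Nell receives $49,500.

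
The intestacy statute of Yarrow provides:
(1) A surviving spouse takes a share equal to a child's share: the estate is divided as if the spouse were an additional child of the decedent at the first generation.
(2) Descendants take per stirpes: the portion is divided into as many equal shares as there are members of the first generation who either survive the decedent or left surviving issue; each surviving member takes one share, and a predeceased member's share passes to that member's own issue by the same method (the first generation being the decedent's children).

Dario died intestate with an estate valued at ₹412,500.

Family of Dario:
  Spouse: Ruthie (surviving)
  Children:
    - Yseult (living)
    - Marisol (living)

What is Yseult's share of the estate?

The spouse counts as an additional share at the children's level, so there are 3 primary shares of ₹137,500. Ruthie takes one such share (₹137,500).
The children's combined portion (₹275,000) is divided into 2 shares of ₹137,500: Yseult and Marisol each take ₹137,500.

Yseult receives ₹137,500.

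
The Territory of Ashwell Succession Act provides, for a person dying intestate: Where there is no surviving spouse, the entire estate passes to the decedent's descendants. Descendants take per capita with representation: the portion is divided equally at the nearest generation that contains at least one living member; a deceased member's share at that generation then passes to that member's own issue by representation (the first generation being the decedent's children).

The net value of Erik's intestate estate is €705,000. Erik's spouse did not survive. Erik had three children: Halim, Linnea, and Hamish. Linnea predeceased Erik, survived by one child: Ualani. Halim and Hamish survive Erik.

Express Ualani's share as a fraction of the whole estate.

Ualani receives 1/3 of the estate.

The entire €705,000 passes to the descendants.
That amount (€705,000) is divided into 3 shares of €235,000: Halim and Hamish each take €235,000; Linnea's €235,000 share passes to Linnea's issue.
Linnea's share (€235,000) passes entirely to Ualani.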